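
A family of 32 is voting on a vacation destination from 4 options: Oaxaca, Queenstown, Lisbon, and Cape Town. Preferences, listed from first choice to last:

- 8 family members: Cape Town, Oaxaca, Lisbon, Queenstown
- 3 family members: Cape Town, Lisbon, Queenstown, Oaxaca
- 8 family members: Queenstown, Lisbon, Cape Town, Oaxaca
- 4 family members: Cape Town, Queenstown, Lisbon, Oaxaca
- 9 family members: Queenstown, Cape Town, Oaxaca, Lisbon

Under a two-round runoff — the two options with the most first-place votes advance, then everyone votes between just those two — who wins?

Round 1 first-place votes: Oaxaca 0, Queenstown 17, Lisbon 0, Cape Town 15.
Queenstown and Cape Town advance.
Runoff: Queenstown is preferred to Cape Town by 17 voters; Cape Town by 15.
Queenstown wins the runoff.

Queenstown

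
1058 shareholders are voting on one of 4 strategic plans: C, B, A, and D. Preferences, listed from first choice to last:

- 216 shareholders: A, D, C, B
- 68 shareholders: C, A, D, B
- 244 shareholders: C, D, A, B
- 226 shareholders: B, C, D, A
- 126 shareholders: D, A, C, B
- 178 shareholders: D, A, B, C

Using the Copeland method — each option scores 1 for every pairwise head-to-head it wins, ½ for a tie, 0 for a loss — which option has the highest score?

C

C: beats B, A, and D → score 3.
B: loses to C, A, and D → score 0.
A: beats B; loses to C and D → score 1.
D: beats B and A; loses to C → score 2.
C has the best pairwise record.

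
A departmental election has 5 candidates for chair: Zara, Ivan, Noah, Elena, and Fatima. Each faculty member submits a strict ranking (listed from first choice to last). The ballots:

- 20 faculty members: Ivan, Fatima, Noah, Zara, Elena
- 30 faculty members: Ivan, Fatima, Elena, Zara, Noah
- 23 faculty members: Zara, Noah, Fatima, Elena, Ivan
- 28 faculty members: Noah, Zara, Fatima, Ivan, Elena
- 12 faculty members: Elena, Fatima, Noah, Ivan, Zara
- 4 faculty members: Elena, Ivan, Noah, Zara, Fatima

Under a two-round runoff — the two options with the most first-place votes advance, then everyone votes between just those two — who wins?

Round 1 first-place votes: Zara 23, Ivan 50, Noah 28, Elena 16, Fatima 0.
Ivan and Noah advance.
Runoff: Ivan is preferred to Noah by 54 voters; Noah by 63.
Noah wins the runoff.

Noah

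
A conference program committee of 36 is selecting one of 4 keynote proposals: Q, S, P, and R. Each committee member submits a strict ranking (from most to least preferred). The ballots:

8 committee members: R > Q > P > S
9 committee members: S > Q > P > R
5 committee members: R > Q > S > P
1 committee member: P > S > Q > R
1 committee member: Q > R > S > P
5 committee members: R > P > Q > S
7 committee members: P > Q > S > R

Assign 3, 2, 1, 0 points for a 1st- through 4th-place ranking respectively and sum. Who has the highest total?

Q

Q: 8·2 + 9·2 + 5·2 + 1·1 + 1·3 + 5·1 + 7·2 = 67
S: 8·0 + 9·3 + 5·1 + 1·2 + 1·1 + 5·0 + 7·1 = 42
P: 8·1 + 9·1 + 5·0 + 1·3 + 1·0 + 5·2 + 7·3 = 51
R: 8·3 + 9·0 + 5·3 + 1·0 + 1·2 + 5·3 + 7·0 = 56
Q has the highest Borda score (67).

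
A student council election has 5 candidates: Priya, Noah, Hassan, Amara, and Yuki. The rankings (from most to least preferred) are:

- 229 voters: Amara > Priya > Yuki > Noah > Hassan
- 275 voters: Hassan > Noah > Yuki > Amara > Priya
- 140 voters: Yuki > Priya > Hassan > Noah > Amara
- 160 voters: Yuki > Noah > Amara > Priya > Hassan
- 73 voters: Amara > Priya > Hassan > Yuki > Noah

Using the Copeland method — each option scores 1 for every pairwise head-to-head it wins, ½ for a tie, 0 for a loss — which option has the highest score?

Priya: beats Noah and Hassan; loses to Amara and Yuki → score 2.
Noah: beats Amara; loses to Priya, Hassan, and Yuki → score 1.
Hassan: beats Noah; loses to Priya, Amara, and Yuki → score 1.
Amara: beats Priya and Hassan; loses to Noah and Yuki → score 2.
Yuki: beats Priya, Noah, Hassan, and Amara → score 4.
Yuki has the best pairwise record.

Yuki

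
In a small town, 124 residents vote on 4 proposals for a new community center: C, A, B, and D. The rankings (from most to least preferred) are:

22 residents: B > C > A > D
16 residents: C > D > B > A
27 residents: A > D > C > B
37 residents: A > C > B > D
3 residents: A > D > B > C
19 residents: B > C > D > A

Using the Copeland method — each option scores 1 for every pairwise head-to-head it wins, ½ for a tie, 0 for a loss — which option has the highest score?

C: beats B and D; loses to A → score 2.
A: beats C, B, and D → score 3.
B: beats D; loses to C and A → score 1.
D: loses to C, A, and B → score 0.
A has the best pairwise record.

A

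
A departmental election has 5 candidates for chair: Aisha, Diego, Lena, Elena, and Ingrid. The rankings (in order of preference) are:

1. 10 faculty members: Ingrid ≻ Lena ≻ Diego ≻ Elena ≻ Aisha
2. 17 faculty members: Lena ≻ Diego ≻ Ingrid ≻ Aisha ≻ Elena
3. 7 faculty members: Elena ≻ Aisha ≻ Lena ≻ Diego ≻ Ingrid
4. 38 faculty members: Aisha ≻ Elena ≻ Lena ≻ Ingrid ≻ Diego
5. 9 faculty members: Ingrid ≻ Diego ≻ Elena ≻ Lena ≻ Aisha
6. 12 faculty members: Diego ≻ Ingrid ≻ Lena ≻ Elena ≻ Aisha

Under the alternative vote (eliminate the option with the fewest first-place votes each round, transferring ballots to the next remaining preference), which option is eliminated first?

Elena

Round 1: Aisha 38, Diego 12, Lena 17, Elena 7, Ingrid 19. Eliminate Elena.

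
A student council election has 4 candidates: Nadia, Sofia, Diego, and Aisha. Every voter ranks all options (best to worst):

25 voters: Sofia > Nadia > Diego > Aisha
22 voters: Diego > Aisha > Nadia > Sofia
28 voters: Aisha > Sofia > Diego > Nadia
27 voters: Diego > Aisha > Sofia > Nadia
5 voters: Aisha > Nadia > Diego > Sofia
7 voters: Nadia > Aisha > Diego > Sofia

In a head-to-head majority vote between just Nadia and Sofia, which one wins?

Sofia

Voters preferring Nadia to Sofia: 34; preferring Sofia to Nadia: 80.
Sofia wins the head-to-head.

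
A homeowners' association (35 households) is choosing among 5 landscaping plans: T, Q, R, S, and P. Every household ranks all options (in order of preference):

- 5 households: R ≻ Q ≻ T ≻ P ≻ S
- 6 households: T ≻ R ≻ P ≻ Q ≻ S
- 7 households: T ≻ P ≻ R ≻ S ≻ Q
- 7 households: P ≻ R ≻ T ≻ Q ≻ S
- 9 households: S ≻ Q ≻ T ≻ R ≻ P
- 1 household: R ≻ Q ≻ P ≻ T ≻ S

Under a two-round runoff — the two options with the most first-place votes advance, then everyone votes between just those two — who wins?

Round 1 first-place votes: T 13, Q 0, R 6, S 9, P 7.
T and S advance.
Runoff: T is preferred to S by 26 voters; S by 9.
T wins the runoff.

T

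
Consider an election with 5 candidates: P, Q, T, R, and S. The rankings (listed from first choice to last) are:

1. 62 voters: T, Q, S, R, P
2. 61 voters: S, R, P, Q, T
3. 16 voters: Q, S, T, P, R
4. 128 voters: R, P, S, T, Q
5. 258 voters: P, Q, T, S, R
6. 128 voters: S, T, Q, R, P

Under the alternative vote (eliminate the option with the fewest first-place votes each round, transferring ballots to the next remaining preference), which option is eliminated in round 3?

Round 1: P 258, Q 16, T 62, R 128, S 189. Eliminate Q.
Round 2: P 258, T 62, R 128, S 205. Eliminate T.
Round 3: P 258, R 128, S 267. Eliminate R.

R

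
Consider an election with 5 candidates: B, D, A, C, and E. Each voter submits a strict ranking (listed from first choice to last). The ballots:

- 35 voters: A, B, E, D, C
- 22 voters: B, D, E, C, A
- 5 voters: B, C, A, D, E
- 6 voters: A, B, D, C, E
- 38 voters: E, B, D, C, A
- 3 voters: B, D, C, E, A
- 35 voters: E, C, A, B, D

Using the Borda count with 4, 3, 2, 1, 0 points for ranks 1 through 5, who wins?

E

B: 35·3 + 22·4 + 5·4 + 6·3 + 38·3 + 3·4 + 35·1 = 392
D: 35·1 + 22·3 + 5·1 + 6·2 + 38·2 + 3·3 + 35·0 = 203
A: 35·4 + 22·0 + 5·2 + 6·4 + 38·0 + 3·0 + 35·2 = 244
C: 35·0 + 22·1 + 5·3 + 6·1 + 38·1 + 3·2 + 35·3 = 192
E: 35·2 + 22·2 + 5·0 + 6·0 + 38·4 + 3·1 + 35·4 = 409
E has the highest Borda score (409).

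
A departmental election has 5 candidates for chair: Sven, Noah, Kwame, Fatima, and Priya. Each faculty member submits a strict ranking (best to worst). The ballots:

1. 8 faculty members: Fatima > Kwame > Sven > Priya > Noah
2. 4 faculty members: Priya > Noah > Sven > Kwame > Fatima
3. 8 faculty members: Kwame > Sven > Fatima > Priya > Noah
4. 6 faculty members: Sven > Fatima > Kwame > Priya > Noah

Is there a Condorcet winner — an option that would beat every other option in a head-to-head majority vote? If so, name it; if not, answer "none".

Checking pairwise contests:
Kwame beats Sven 16–10.
Sven beats Noah 22–4.
Fatima beats Kwame 14–12.
Sven beats Fatima 18–8.
Sven beats Priya 22–4.
Every option loses at least one head-to-head, so there is no Condorcet winner.

none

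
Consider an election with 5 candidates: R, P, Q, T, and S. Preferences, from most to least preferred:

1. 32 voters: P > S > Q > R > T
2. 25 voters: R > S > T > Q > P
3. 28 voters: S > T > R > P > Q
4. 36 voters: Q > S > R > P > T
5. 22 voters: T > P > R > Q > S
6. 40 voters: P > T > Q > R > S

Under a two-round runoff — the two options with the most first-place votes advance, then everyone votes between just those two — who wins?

P

Round 1 first-place votes: R 25, P 72, Q 36, T 22, S 28.
P and Q advance.
Runoff: P is preferred to Q by 122 voters; Q by 61.
P wins the runoff.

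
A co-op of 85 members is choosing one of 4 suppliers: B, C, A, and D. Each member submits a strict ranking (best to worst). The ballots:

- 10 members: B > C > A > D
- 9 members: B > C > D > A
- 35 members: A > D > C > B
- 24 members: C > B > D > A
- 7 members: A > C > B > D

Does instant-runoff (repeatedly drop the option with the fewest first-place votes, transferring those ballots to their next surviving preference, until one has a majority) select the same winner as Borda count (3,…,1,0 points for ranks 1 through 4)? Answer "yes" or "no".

Instant-runoff — R1 B 19, C 24, A 42, D 0 (D out); R2 B 19, C 24, A 42 (B out); R3 C 43, A 42 (C winner). Winner: C.
Borda — scores: B 112, C 159, A 136, D 103. Winner: C.
The two methods agree.

yes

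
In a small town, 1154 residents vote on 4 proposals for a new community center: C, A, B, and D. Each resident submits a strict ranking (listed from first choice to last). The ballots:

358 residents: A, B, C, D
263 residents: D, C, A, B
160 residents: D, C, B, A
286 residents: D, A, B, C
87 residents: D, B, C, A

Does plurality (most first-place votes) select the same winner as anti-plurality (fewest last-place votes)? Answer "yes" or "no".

Plurality — first-place votes: C 0, A 358, B 0, D 796. Winner: D.
Anti-plurality — last-place votes: C 286, A 247, B 263, D 358. Winner: A.
The two methods disagree.

no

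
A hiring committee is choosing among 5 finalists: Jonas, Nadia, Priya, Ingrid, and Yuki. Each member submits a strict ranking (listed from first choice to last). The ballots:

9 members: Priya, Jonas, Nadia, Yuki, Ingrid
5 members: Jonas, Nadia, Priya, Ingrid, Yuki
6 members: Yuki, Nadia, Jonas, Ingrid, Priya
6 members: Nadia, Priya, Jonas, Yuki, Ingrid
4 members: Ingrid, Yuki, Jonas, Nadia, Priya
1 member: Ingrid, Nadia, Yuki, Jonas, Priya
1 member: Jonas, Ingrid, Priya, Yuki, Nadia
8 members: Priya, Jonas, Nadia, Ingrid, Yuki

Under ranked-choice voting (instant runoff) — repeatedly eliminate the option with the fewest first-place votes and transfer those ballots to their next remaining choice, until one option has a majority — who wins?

Nadia

Round 1: Jonas 6, Nadia 6, Priya 17, Ingrid 5, Yuki 6. Eliminate Ingrid.
Round 2: Jonas 6, Nadia 7, Priya 17, Yuki 10. Eliminate Jonas.
Round 3: Nadia 12, Priya 18, Yuki 10. Eliminate Yuki.
Round 4: Nadia 22, Priya 18. Nadia has a majority.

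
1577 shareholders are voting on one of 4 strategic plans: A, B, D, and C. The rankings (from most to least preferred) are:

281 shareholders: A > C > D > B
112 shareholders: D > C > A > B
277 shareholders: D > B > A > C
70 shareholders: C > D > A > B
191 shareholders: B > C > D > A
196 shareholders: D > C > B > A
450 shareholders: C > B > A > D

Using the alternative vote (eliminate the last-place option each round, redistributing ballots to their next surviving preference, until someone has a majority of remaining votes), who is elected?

Round 1: A 281, B 191, D 585, C 520. Eliminate B.
Round 2: A 281, D 585, C 711. Eliminate A.
Round 3: D 585, C 992. C has a majority.

C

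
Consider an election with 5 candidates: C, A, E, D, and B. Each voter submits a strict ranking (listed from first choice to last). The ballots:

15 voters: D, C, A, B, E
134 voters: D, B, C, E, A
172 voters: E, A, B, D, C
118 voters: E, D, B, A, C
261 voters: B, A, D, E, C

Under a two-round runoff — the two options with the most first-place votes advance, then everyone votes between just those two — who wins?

B

Round 1 first-place votes: C 0, A 0, E 290, D 149, B 261.
E and B advance.
Runoff: E is preferred to B by 290 voters; B by 410.
B wins the runoff.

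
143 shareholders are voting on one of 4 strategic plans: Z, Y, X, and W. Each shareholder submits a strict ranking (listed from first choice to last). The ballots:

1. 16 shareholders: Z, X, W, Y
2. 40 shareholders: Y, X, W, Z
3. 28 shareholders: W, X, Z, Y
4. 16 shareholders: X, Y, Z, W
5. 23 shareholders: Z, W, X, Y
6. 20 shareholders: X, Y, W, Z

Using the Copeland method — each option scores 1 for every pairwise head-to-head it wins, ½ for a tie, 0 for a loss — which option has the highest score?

X

Z: loses to Y, X, and W → score 0.
Y: beats Z and W; loses to X → score 2.
X: beats Z, Y, and W → score 3.
W: beats Z; loses to Y and X → score 1.
X has the best pairwise record.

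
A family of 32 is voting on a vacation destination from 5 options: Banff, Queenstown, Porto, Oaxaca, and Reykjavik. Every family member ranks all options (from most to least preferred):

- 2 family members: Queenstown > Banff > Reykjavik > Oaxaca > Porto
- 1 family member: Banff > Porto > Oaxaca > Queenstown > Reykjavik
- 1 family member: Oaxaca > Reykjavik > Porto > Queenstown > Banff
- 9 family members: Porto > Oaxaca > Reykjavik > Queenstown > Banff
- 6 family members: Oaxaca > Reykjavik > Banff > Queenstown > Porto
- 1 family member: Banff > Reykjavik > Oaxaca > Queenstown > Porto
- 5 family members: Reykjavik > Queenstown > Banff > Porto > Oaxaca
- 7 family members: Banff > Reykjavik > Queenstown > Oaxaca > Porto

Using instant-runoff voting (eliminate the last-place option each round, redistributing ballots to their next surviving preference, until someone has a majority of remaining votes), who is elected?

Banff

Round 1: Banff 9, Queenstown 2, Porto 9, Oaxaca 7, Reykjavik 5. Eliminate Queenstown.
Round 2: Banff 11, Porto 9, Oaxaca 7, Reykjavik 5. Eliminate Reykjavik.
Round 3: Banff 16, Porto 9, Oaxaca 7. Eliminate Oaxaca.
Round 4: Banff 22, Porto 10. Banff has a majority.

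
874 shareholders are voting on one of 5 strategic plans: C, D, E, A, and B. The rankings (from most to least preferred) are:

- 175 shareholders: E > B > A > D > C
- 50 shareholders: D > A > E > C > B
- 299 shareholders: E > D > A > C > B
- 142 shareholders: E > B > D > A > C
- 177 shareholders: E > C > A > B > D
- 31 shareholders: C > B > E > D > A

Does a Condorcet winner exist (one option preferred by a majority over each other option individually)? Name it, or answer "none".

E vs C: 843–31 for E.
E vs D: 824–50 for E.
E vs A: 824–50 for E.
E vs B: 843–31 for E.
E beats every other option head-to-head.

E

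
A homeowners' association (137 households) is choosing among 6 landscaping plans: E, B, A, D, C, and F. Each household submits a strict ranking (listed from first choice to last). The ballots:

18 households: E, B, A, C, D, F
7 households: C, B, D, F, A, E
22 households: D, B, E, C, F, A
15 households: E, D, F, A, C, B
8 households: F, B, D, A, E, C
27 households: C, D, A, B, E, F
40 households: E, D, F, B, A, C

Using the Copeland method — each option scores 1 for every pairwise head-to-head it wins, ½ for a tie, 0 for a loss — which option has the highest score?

E: beats B, A, D, C, and F → score 5.
B: beats A, C, and F; loses to E and D → score 3.
A: beats C; loses to E, B, D, and F → score 1.
D: beats B, A, C, and F; loses to E → score 4.
C: beats F; loses to E, B, A, and D → score 1.
F: beats A; loses to E, B, D, and C → score 1.
E has the best pairwise record.

E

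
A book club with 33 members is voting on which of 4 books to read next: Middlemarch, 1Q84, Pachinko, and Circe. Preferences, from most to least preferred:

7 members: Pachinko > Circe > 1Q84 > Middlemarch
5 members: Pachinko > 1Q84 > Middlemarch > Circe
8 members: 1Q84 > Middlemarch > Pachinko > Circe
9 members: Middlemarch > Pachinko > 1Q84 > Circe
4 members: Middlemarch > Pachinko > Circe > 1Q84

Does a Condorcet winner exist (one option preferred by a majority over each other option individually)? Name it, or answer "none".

none

Checking pairwise contests:
1Q84 beats Middlemarch 20–13.
Pachinko beats 1Q84 25–8.
Middlemarch beats Pachinko 21–12.
Middlemarch beats Circe 26–7.
Every option loses at least one head-to-head, so there is no Condorcet winner.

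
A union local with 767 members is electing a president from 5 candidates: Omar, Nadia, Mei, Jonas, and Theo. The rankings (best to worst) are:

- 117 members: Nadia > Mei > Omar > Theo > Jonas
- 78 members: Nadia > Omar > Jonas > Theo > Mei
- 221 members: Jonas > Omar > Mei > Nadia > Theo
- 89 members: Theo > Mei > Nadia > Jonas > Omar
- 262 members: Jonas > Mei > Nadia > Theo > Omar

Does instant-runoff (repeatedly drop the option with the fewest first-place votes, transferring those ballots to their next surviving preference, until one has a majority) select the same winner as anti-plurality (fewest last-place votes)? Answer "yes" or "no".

Instant-runoff — R1 Omar 0, Nadia 195, Mei 0, Jonas 483, Theo 89 (Jonas winner). Winner: Jonas.
Anti-plurality — last-place votes: Omar 351, Nadia 0, Mei 78, Jonas 117, Theo 221. Winner: Nadia.
The two methods disagree.

no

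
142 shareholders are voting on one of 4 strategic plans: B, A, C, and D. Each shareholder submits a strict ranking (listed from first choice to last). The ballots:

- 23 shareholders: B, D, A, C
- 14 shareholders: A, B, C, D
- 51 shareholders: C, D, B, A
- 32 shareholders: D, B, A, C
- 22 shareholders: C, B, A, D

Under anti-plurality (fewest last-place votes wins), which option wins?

B

Last-place votes: B 0, A 51, C 55, D 36.
B is ranked last by the fewest voters, so B wins.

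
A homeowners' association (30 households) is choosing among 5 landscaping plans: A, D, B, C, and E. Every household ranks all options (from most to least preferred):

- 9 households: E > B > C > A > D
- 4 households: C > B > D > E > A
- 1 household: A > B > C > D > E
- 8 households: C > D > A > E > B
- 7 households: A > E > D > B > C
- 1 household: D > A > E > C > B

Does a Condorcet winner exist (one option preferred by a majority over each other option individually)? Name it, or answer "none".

none

Checking pairwise contests:
C beats A 21–9.
A beats D 17–13.
A beats B 17–13.
B beats C 17–13.
A beats E 17–13.
Every option loses at least one head-to-head, so there is no Condorcet winner.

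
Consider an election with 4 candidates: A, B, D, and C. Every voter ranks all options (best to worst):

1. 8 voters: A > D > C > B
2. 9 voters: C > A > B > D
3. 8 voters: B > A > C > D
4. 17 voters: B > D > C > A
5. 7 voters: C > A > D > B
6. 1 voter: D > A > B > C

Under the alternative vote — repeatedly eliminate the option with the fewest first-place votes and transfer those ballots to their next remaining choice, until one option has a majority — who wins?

Round 1: A 8, B 25, D 1, C 16. Eliminate D.
Round 2: A 9, B 25, C 16. Eliminate A.
Round 3: B 26, C 24. B has a majority.

B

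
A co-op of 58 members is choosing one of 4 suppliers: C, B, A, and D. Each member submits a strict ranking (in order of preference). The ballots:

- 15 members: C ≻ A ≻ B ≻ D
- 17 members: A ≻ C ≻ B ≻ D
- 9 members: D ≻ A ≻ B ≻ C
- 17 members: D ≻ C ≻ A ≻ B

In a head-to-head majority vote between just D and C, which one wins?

C

Voters preferring D to C: 26; preferring C to D: 32.
C wins the head-to-head.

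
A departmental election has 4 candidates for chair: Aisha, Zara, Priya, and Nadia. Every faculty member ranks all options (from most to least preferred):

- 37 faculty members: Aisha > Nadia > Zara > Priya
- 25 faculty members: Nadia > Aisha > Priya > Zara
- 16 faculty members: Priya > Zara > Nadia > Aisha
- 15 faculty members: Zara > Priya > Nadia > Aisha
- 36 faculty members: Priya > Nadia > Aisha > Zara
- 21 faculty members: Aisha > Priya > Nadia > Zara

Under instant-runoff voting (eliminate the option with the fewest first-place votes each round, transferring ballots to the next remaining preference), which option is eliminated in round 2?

Nadia

Round 1: Aisha 58, Zara 15, Priya 52, Nadia 25. Eliminate Zara.
Round 2: Aisha 58, Priya 67, Nadia 25. Eliminate Nadia.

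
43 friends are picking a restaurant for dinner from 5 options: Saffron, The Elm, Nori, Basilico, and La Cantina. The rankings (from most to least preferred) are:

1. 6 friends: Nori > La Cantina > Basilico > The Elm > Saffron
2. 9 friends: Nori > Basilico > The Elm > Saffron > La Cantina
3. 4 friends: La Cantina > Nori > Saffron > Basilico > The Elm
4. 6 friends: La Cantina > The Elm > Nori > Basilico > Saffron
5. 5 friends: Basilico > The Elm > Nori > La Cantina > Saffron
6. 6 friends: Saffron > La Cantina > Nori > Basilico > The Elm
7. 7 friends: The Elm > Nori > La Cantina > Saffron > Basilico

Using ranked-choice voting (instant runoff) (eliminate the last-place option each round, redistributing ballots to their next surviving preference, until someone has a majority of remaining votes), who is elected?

Round 1: Saffron 6, The Elm 7, Nori 15, Basilico 5, La Cantina 10. Eliminate Basilico.
Round 2: Saffron 6, The Elm 12, Nori 15, La Cantina 10. Eliminate Saffron.
Round 3: The Elm 12, Nori 15, La Cantina 16. Eliminate The Elm.
Round 4: Nori 27, La Cantina 16. Nori has a majority.

Nori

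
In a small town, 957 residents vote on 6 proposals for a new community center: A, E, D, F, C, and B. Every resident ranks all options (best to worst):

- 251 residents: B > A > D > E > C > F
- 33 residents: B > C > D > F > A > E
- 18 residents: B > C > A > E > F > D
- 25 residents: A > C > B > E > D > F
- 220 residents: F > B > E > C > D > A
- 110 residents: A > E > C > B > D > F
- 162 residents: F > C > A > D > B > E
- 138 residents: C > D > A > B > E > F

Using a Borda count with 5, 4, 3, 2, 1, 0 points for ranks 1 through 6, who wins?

B

A: 251·4 + 33·1 + 18·3 + 25·5 + 220·0 + 110·5 + 162·3 + 138·3 = 2666
E: 251·2 + 33·0 + 18·2 + 25·2 + 220·3 + 110·4 + 162·0 + 138·1 = 1826
D: 251·3 + 33·3 + 18·0 + 25·1 + 220·1 + 110·1 + 162·2 + 138·4 = 2083
F: 251·0 + 33·2 + 18·1 + 25·0 + 220·5 + 110·0 + 162·5 + 138·0 = 1994
C: 251·1 + 33·4 + 18·4 + 25·4 + 220·2 + 110·3 + 162·4 + 138·5 = 2663
B: 251·5 + 33·5 + 18·5 + 25·3 + 220·4 + 110·2 + 162·1 + 138·2 = 3123
B has the highest Borda score (3123).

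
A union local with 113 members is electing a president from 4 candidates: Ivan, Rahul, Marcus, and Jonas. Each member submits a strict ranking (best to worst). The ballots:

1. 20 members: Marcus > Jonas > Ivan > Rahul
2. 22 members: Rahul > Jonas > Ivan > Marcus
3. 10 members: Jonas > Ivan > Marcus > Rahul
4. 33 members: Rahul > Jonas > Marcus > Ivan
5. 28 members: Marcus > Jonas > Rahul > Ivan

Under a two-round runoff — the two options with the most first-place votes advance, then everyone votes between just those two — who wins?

Marcus

Round 1 first-place votes: Ivan 0, Rahul 55, Marcus 48, Jonas 10.
Rahul and Marcus advance.
Runoff: Rahul is preferred to Marcus by 55 voters; Marcus by 58.
Marcus wins the runoff.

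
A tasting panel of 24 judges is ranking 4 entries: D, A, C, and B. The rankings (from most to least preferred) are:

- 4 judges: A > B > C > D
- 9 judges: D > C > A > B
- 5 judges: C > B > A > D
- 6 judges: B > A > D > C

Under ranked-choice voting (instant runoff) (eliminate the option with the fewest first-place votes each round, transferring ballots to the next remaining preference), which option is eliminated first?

A

Round 1: D 9, A 4, C 5, B 6. Eliminate A.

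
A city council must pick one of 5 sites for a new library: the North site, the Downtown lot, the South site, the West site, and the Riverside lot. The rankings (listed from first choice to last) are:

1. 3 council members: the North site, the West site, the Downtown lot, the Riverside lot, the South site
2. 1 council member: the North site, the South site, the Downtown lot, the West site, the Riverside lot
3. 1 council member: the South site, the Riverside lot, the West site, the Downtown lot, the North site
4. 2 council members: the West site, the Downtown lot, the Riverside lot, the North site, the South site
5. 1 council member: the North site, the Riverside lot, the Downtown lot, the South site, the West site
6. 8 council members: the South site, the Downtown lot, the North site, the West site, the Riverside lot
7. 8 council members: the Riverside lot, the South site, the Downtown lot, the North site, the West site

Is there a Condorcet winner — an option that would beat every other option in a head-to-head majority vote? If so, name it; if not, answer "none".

none

Checking pairwise contests:
the Downtown lot beats the North site 19–5.
the South site beats the Downtown lot 18–6.
the Riverside lot beats the South site 14–10.
the North site beats the West site 21–3.
the North site beats the Riverside lot 13–11.
Every option loses at least one head-to-head, so there is no Condorcet winner.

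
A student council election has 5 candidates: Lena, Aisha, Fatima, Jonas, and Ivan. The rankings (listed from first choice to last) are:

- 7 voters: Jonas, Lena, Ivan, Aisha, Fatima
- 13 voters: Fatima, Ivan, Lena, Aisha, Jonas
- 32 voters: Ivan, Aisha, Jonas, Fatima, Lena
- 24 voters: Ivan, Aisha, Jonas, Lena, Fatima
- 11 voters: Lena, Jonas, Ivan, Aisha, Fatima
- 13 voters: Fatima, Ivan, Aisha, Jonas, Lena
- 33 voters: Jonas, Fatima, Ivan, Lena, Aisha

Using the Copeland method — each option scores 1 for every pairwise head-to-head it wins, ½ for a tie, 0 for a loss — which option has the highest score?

Lena: loses to Aisha, Fatima, Jonas, and Ivan → score 0.
Aisha: beats Lena, Fatima, and Jonas; loses to Ivan → score 3.
Fatima: beats Lena; loses to Aisha, Jonas, and Ivan → score 1.
Jonas: beats Lena and Fatima; loses to Aisha and Ivan → score 2.
Ivan: beats Lena, Aisha, Fatima, and Jonas → score 4.
Ivan has the best pairwise record.

Ivan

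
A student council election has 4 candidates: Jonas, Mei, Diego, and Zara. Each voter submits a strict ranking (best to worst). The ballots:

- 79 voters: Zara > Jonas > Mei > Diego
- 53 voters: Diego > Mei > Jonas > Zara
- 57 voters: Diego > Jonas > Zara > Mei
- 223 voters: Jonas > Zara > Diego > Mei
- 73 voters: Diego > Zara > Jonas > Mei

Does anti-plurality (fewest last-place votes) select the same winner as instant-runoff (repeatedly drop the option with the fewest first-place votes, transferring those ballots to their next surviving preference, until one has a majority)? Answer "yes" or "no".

Anti-plurality — last-place votes: Jonas 0, Mei 353, Diego 79, Zara 53. Winner: Jonas.
Instant-runoff — R1 Jonas 223, Mei 0, Diego 183, Zara 79 (Mei out); R2 Jonas 223, Diego 183, Zara 79 (Zara out); R3 Jonas 302, Diego 183 (Jonas winner). Winner: Jonas.
The two methods agree.

yes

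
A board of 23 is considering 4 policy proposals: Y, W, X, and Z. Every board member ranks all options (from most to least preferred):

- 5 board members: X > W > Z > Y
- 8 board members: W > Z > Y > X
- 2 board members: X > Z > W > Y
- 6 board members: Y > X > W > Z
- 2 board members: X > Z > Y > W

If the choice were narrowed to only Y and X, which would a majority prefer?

Y

Voters preferring Y to X: 14; preferring X to Y: 9.
Y wins the head-to-head.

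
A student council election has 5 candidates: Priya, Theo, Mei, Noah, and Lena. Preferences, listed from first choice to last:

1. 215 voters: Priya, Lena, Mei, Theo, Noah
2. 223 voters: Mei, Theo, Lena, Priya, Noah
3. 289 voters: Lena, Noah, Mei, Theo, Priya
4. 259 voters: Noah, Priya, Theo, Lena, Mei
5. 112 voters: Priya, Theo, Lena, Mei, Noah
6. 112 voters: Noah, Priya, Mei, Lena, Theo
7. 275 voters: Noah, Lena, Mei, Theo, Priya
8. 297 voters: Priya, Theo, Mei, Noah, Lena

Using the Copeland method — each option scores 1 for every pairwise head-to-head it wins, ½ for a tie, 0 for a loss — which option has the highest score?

Noah

Priya: beats Theo, Mei, and Lena; loses to Noah → score 3.
Theo: ties Lena; loses to Priya, Mei, and Noah → score 0.5.
Mei: beats Theo; loses to Priya, Noah, and Lena → score 1.
Noah: beats Priya, Theo, Mei, and Lena → score 4.
Lena: beats Mei; ties Theo; loses to Priya and Noah → score 1.5.
Noah has the best pairwise record.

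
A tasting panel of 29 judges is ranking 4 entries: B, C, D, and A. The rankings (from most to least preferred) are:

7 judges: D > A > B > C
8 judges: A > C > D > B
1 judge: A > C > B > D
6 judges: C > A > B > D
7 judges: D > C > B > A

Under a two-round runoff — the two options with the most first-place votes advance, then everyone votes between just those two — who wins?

Round 1 first-place votes: B 0, C 6, D 14, A 9.
D and A advance.
Runoff: D is preferred to A by 14 voters; A by 15.
A wins the runoff.

A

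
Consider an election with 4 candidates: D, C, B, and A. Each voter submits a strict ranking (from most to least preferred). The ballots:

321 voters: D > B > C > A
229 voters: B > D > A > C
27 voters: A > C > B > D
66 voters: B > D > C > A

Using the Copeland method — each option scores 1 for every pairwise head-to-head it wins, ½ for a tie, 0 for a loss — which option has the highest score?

D: beats C and A; loses to B → score 2.
C: beats A; loses to D and B → score 1.
B: beats D, C, and A → score 3.
A: loses to D, C, and B → score 0.
B has the best pairwise record.

B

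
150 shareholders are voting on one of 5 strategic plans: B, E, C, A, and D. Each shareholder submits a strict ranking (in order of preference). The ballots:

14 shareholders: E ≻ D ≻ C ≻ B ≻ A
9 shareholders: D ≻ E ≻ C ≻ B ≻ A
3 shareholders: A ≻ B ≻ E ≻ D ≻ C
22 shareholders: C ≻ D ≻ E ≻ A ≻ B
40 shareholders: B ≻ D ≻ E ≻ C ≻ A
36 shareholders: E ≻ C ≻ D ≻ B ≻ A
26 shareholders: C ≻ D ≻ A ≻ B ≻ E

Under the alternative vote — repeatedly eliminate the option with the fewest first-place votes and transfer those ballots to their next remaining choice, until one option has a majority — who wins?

Round 1: B 40, E 50, C 48, A 3, D 9. Eliminate A.
Round 2: B 43, E 50, C 48, D 9. Eliminate D.
Round 3: B 43, E 59, C 48. Eliminate B.
Round 4: E 102, C 48. E has a majority.

E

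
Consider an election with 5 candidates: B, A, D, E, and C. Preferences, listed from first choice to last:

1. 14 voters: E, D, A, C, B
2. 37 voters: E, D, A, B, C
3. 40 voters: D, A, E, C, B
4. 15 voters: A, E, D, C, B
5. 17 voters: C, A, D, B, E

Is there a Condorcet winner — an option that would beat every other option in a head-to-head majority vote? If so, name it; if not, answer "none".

Checking pairwise contests:
A beats B 123–0.
D beats A 91–32.
E beats D 66–57.
A beats E 72–51.
A beats C 106–17.
Every option loses at least one head-to-head, so there is no Condorcet winner.

none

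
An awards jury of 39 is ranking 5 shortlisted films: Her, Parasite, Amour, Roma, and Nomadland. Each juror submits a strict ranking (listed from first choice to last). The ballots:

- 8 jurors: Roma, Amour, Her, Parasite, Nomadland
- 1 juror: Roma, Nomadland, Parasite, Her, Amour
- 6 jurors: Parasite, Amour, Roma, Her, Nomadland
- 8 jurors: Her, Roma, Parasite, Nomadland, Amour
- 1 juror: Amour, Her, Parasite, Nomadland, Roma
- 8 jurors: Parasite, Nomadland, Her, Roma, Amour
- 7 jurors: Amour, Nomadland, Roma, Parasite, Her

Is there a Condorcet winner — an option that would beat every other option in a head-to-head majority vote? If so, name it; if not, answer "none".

Roma vs Her: 22–17 for Roma.
Roma vs Parasite: 24–15 for Roma.
Roma vs Amour: 25–14 for Roma.
Roma vs Nomadland: 23–16 for Roma.
Roma beats every other option head-to-head.

Roma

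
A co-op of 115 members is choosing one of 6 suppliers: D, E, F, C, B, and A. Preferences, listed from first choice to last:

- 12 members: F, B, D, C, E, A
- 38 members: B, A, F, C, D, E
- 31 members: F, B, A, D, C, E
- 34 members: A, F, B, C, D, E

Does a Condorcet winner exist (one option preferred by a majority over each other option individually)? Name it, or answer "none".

none

Checking pairwise contests:
F beats D 115–0.
D beats E 115–0.
A beats F 72–43.
F beats C 115–0.
F beats B 77–38.
B beats A 81–34.
Every option loses at least one head-to-head, so there is no Condorcet winner.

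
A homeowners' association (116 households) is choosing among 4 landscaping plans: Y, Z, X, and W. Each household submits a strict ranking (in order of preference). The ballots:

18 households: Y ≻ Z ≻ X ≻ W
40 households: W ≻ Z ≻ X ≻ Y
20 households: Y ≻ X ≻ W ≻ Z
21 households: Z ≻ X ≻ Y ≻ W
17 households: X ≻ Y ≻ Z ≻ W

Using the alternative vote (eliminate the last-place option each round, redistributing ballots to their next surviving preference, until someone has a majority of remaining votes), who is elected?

Round 1: Y 38, Z 21, X 17, W 40. Eliminate X.
Round 2: Y 55, Z 21, W 40. Eliminate Z.
Round 3: Y 76, W 40. Y has a majority.

Y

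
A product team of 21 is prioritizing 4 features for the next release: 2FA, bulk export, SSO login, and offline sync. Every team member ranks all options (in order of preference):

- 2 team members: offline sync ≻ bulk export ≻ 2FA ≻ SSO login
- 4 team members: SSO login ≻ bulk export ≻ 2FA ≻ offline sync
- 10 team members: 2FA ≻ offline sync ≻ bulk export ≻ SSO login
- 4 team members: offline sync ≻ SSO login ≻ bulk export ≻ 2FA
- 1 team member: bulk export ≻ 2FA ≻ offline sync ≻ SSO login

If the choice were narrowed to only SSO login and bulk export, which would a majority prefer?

bulk export

Voters preferring SSO login to bulk export: 8; preferring bulk export to SSO login: 13.
bulk export wins the head-to-head.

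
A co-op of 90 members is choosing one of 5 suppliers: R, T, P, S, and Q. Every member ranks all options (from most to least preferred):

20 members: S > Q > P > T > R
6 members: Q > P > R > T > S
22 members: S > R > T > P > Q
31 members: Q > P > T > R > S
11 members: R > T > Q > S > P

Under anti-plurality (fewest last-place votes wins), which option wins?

Last-place votes: R 20, T 0, P 11, S 37, Q 22.
T is ranked last by the fewest voters, so T wins.

T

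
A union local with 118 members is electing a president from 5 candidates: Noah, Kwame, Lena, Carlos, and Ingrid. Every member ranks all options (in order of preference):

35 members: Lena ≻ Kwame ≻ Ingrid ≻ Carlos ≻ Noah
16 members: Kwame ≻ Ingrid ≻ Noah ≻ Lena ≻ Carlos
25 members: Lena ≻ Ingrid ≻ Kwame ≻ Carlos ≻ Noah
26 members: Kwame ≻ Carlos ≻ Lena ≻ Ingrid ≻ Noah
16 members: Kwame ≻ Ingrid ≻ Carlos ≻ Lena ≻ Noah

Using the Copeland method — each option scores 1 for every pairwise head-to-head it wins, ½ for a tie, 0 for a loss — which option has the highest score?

Lena

Noah: loses to Kwame, Lena, Carlos, and Ingrid → score 0.
Kwame: beats Noah, Carlos, and Ingrid; loses to Lena → score 3.
Lena: beats Noah, Kwame, Carlos, and Ingrid → score 4.
Carlos: beats Noah; loses to Kwame, Lena, and Ingrid → score 1.
Ingrid: beats Noah and Carlos; loses to Kwame and Lena → score 2.
Lena has the best pairwise record.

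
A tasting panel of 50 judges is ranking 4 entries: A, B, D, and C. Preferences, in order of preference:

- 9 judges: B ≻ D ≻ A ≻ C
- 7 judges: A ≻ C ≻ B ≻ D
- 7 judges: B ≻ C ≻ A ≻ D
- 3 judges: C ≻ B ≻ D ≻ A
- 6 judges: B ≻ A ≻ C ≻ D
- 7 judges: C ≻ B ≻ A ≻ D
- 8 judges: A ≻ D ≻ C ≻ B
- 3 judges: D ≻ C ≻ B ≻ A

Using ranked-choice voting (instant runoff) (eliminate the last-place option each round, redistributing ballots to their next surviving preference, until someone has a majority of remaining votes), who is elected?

B

Round 1: A 15, B 22, D 3, C 10. Eliminate D.
Round 2: A 15, B 22, C 13. Eliminate C.
Round 3: A 15, B 35. B has a majority.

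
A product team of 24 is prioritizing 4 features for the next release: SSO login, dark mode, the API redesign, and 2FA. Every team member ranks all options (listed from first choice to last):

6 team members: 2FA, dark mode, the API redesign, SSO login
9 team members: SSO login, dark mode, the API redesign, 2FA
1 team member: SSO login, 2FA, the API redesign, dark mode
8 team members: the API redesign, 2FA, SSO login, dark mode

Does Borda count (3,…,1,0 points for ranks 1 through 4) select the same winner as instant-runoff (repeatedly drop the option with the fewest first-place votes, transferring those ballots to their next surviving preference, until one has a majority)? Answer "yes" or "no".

Borda — scores: SSO login 38, dark mode 30, the API redesign 40, 2FA 36. Winner: the API redesign.
Instant-runoff — R1 SSO login 10, dark mode 0, the API redesign 8, 2FA 6 (dark mode out); R2 SSO login 10, the API redesign 8, 2FA 6 (2FA out); R3 SSO login 10, the API redesign 14 (the API redesign winner). Winner: the API redesign.
The two methods agree.

yes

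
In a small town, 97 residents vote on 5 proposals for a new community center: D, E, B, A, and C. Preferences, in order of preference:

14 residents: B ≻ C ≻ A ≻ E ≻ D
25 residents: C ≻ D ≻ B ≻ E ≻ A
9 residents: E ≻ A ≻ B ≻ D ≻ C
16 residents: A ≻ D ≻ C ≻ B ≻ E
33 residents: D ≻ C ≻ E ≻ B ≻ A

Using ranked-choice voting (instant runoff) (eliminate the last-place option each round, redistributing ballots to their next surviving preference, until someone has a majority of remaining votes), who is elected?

D

Round 1: D 33, E 9, B 14, A 16, C 25. Eliminate E.
Round 2: D 33, B 14, A 25, C 25. Eliminate B.
Round 3: D 33, A 25, C 39. Eliminate A.
Round 4: D 58, C 39. D has a majority.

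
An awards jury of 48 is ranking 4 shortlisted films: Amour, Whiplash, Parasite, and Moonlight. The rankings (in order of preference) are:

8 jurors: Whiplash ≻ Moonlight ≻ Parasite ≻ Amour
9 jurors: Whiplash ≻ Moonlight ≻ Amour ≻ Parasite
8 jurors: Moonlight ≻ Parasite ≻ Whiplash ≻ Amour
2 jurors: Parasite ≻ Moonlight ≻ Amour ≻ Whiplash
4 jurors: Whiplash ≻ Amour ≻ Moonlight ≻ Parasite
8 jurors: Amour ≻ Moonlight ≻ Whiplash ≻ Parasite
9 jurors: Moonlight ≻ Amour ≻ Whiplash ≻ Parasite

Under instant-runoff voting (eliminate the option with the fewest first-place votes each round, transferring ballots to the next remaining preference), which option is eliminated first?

Parasite

Round 1: Amour 8, Whiplash 21, Parasite 2, Moonlight 17. Eliminate Parasite.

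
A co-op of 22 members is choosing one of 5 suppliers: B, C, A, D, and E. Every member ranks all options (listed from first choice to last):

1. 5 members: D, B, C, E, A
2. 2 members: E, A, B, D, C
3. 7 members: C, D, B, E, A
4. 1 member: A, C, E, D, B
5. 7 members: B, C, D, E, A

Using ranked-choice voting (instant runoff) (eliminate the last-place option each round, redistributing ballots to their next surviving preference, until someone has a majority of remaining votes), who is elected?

B

Round 1: B 7, C 7, A 1, D 5, E 2. Eliminate A.
Round 2: B 7, C 8, D 5, E 2. Eliminate E.
Round 3: B 9, C 8, D 5. Eliminate D.
Round 4: B 14, C 8. B has a majority.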